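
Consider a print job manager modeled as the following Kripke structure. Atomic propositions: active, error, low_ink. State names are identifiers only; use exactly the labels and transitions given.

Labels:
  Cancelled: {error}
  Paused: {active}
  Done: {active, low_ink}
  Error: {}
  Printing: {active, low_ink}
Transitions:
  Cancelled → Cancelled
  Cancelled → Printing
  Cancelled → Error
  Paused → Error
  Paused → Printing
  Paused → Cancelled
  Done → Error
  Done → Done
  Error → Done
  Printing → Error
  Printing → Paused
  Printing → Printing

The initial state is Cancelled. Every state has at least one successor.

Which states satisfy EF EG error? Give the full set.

States satisfying EG error: {Cancelled}.
States satisfying EF EG error: {Cancelled, Paused, Printing}.

{Cancelled, Paused, Printing}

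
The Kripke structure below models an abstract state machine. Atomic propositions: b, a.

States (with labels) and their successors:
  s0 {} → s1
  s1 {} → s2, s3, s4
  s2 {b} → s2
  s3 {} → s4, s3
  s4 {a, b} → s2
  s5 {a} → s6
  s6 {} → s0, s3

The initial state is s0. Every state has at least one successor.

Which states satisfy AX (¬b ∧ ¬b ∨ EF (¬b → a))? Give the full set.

States satisfying ¬b ∧ ¬b ∨ EF (¬b → a): {s0, s1, s2, s3, s4, s5, s6}.
States satisfying AX (¬b ∧ ¬b ∨ EF (¬b → a)): {s0, s1, s2, s3, s4, s5, s6}.

{s0, s1, s2, s3, s4, s5, s6}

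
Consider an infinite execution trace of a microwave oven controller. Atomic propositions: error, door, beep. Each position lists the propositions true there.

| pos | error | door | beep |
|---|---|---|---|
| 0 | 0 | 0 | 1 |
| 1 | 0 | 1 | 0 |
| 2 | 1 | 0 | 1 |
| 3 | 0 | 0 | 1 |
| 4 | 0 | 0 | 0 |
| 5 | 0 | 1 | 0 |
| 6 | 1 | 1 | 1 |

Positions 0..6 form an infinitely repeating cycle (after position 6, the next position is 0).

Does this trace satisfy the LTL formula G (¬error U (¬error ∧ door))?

¬error U (¬error ∧ door) must hold at every position from 0 onward. It fails at position 2, so G (¬error U (¬error ∧ door)) is false.

Violated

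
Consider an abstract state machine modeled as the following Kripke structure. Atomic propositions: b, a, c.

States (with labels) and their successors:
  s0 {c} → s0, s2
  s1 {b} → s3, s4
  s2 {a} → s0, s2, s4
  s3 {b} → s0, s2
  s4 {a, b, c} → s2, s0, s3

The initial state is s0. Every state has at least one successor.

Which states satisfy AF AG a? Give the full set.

States satisfying AG a: ∅.
States satisfying AF AG a: ∅.

none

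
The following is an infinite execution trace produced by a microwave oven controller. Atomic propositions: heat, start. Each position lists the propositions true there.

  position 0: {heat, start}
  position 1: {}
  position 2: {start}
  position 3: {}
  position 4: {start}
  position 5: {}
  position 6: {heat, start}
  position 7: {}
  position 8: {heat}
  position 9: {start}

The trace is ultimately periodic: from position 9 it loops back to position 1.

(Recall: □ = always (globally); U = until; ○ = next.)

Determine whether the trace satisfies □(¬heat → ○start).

Does not hold

¬heat → ○start must hold at every position from 0 onward. It fails at position 2, so □(¬heat → ○start) is false.
Positions where ¬heat holds: 1, 2, 3, 4, 5, 7, 9.
Check ○start at each: 1→ok, 2→fails, 3→ok, 4→fails, 5→ok, 7→fails, 9→fails.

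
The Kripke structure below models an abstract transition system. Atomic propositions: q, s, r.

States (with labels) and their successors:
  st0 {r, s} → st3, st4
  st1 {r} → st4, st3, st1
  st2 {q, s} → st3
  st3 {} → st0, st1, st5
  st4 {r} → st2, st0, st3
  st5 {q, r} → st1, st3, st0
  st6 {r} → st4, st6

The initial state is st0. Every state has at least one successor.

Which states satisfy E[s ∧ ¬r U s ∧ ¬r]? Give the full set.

{st2}

States satisfying s ∧ ¬r: {st2}.
States satisfying E[s ∧ ¬r U s ∧ ¬r]: {st2}.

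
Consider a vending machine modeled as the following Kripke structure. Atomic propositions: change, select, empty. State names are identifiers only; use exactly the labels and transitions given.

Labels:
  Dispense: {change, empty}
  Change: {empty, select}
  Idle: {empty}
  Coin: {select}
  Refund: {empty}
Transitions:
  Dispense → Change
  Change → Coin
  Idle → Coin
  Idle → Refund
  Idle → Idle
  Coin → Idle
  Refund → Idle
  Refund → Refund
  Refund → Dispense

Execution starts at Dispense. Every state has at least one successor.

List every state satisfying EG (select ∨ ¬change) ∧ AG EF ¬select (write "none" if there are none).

States satisfying select ∨ ¬change: {Change, Idle, Coin, Refund}.
States satisfying EG (select ∨ ¬change): {Change, Idle, Coin, Refund}.
States satisfying EF ¬select: {Dispense, Change, Idle, Coin, Refund}.
States satisfying AG EF ¬select: {Dispense, Change, Idle, Coin, Refund}.
States satisfying EG (select ∨ ¬change) ∧ AG EF ¬select: {Change, Idle, Coin, Refund}.

{Change, Idle, Coin, Refund}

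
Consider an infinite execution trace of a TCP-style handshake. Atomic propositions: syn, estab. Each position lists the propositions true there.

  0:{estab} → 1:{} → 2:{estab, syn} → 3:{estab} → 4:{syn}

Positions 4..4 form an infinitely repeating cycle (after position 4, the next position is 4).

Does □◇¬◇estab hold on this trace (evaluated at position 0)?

Yes

◇¬◇estab holds at every position 0..4, and those are all positions ever visited, so □◇¬◇estab holds.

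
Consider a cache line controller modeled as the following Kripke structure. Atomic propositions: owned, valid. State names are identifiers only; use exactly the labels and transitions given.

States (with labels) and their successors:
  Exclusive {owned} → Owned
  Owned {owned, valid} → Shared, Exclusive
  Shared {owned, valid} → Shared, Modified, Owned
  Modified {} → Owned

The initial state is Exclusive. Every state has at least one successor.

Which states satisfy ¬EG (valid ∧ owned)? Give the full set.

{Exclusive, Modified}

States satisfying valid ∧ owned: {Owned, Shared}.
States satisfying EG (valid ∧ owned): {Owned, Shared}.
States satisfying ¬EG (valid ∧ owned): {Exclusive, Modified}.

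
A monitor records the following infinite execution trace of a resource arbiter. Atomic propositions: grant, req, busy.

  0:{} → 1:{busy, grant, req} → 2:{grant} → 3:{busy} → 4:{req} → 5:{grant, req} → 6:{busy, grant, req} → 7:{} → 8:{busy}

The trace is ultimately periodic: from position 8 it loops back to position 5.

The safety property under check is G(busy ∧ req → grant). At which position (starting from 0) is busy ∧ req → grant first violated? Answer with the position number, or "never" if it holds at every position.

busy ∧ req → grant holds at every position 0..8, and those are all the positions the trace ever visits, so the invariant G(busy ∧ req → grant) is never violated.

never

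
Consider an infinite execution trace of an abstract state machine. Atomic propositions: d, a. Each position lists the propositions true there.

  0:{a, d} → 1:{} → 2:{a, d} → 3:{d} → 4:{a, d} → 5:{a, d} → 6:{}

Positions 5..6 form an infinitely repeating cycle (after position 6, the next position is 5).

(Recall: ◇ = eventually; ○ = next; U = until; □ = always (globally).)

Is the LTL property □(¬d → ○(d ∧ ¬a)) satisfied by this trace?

Violated

¬d → ○(d ∧ ¬a) must hold at every position from 0 onward. It fails at position 1, so □(¬d → ○(d ∧ ¬a)) is false.
Positions where ¬d holds: 1, 6.
Check ○(d ∧ ¬a) at each: 1→fails, 6→fails.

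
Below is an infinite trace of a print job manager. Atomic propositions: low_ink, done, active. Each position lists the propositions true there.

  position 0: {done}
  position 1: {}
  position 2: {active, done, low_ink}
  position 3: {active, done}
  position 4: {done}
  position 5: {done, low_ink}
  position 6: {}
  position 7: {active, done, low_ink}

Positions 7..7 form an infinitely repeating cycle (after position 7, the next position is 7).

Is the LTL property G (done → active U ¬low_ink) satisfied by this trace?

No

done → active U ¬low_ink must hold at every position from 0 onward. It fails at position 5, so G (done → active U ¬low_ink) is false.
Positions where done holds: 0, 2, 3, 4, 5, 7.
Check active U ¬low_ink at each: 0→ok, 2→ok, 3→ok, 4→ok, 5→fails, 7→fails.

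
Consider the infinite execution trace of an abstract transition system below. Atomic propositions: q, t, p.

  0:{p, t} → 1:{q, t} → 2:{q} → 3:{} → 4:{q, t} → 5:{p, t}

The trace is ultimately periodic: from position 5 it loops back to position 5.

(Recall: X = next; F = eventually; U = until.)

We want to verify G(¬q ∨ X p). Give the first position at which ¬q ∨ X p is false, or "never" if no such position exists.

Check ¬q ∨ X p at each position in order: 0 ✓.
At position 1 the labels are {q, t} and the next position 2 has {q}, so ¬q ∨ X p is false there. This is the first violation.

1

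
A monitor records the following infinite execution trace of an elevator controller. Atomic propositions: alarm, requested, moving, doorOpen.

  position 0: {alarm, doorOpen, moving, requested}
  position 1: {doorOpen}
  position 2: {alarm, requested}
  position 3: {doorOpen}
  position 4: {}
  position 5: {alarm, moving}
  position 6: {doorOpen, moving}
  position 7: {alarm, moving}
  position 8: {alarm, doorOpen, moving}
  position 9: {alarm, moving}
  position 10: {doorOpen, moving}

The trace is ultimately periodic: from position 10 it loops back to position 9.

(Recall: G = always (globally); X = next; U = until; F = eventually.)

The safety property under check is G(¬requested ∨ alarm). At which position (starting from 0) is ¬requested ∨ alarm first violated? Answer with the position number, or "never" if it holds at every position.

never

¬requested ∨ alarm holds at every position 0..10, and those are all the positions the trace ever visits, so the invariant G(¬requested ∨ alarm) is never violated.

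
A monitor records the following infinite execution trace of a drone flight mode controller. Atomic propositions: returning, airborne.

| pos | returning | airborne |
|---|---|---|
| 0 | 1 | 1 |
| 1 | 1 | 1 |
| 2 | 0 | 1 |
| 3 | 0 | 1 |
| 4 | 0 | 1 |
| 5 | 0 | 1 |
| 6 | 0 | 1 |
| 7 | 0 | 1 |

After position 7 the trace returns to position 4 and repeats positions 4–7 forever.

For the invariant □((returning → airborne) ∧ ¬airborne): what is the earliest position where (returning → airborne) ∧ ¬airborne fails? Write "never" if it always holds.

At position 0 the labels are {airborne, returning}, so (returning → airborne) ∧ ¬airborne is false there. This is the first violation.

0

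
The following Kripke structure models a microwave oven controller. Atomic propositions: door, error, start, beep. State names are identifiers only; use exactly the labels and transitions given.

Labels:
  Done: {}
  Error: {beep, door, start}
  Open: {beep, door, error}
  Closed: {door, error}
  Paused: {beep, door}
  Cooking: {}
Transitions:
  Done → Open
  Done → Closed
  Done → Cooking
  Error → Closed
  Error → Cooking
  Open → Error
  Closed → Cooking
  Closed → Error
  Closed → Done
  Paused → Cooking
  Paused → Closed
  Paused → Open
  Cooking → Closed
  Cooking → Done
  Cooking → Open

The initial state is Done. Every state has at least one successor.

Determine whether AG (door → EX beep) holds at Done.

States satisfying door → EX beep: {Done, Open, Closed, Paused, Cooking}.
States satisfying AG (door → EX beep): ∅.
Error is reachable from Done and violates door → EX beep, so AG fails at Done.
Done ∉ Sat(AG (door → EX beep)).

Does not hold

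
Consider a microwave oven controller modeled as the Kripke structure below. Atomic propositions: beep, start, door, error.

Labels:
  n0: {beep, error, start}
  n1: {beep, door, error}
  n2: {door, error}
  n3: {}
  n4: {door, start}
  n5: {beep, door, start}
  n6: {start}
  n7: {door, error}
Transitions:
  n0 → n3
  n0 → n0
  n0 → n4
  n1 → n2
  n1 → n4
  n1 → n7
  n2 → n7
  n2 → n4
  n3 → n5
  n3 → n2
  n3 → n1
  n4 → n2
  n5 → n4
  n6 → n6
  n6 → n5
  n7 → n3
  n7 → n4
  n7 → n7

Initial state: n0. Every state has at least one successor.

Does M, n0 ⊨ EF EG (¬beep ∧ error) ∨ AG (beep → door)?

States satisfying EG (¬beep ∧ error): {n2, n7}.
States satisfying EF EG (¬beep ∧ error): {n0, n1, n2, n3, n4, n5, n6, n7}.
States satisfying beep → door: {n1, n2, n3, n4, n5, n6, n7}.
States satisfying AG (beep → door): {n1, n2, n3, n4, n5, n6, n7}.
States satisfying EF EG (¬beep ∧ error) ∨ AG (beep → door): {n0, n1, n2, n3, n4, n5, n6, n7}.
n0 ∈ Sat(EF EG (¬beep ∧ error) ∨ AG (beep → door)).

Satisfied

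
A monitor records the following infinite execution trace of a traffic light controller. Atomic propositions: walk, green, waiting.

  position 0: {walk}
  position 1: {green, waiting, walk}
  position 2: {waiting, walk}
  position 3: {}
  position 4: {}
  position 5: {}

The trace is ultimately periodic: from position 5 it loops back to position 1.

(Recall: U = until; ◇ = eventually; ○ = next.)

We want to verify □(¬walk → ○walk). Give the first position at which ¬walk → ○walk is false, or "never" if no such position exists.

Check ¬walk → ○walk at each position in order: 0 ✓, 1 ✓, 2 ✓.
At position 3 the labels are {} and the next position 4 has {}, so ¬walk → ○walk is false there. This is the first violation.

3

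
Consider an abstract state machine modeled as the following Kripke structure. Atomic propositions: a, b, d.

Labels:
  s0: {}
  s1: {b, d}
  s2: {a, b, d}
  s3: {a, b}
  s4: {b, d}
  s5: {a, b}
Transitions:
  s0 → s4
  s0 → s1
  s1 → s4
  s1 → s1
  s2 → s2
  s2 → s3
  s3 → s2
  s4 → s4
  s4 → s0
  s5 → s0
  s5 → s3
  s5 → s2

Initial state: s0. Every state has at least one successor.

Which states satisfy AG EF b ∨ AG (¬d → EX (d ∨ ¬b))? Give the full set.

{s0, s1, s2, s3, s4, s5}

States satisfying EF b: {s0, s1, s2, s3, s4, s5}.
States satisfying AG EF b: {s0, s1, s2, s3, s4, s5}.
States satisfying ¬d → EX (d ∨ ¬b): {s0, s1, s2, s3, s4, s5}.
States satisfying AG (¬d → EX (d ∨ ¬b)): {s0, s1, s2, s3, s4, s5}.
States satisfying AG EF b ∨ AG (¬d → EX (d ∨ ¬b)): {s0, s1, s2, s3, s4, s5}.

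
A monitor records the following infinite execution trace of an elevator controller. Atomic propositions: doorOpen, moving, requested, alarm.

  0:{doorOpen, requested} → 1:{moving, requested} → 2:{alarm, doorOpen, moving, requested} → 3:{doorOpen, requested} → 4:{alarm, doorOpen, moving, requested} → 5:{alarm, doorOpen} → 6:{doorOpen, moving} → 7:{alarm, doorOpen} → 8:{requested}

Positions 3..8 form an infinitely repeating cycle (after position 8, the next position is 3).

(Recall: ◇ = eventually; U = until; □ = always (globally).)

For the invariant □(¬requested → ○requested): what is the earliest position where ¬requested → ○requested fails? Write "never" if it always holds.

Check ¬requested → ○requested at each position in order: 0 ✓, 1 ✓, 2 ✓, 3 ✓, 4 ✓.
At position 5 the labels are {alarm, doorOpen} and the next position 6 has {doorOpen, moving}, so ¬requested → ○requested is false there. This is the first violation.

5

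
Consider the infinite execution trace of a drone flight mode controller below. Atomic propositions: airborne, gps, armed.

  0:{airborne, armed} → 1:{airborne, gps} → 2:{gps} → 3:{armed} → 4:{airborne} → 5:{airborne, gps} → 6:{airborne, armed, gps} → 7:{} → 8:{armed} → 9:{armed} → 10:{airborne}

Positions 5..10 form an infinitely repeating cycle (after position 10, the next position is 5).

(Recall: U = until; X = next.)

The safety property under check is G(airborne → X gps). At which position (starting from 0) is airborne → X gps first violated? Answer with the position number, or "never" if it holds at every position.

Check airborne → X gps at each position in order: 0 ✓, 1 ✓, 2 ✓, 3 ✓, 4 ✓, 5 ✓.
At position 6 the labels are {airborne, armed, gps} and the next position 7 has {}, so airborne → X gps is false there. This is the first violation.

6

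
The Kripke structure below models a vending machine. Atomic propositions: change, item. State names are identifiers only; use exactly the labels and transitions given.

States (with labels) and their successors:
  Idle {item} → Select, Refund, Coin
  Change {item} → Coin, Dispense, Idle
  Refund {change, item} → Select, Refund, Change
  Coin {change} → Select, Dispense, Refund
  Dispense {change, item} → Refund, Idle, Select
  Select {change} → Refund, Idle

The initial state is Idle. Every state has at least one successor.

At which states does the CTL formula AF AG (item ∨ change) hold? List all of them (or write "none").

{Idle, Change, Refund, Coin, Dispense, Select}

States satisfying AG (item ∨ change): {Idle, Change, Refund, Coin, Dispense, Select}.
States satisfying AF AG (item ∨ change): {Idle, Change, Refund, Coin, Dispense, Select}.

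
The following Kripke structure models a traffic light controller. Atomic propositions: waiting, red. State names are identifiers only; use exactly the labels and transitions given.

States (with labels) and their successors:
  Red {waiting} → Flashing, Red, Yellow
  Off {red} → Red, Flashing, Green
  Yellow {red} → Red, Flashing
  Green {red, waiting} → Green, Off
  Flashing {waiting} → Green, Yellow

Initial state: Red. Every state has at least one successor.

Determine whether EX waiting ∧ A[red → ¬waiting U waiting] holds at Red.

Holds

States satisfying waiting: {Red, Green, Flashing}.
States satisfying EX waiting: {Red, Off, Yellow, Green, Flashing}.
States satisfying red → ¬waiting: {Red, Off, Yellow, Flashing}.
States satisfying A[red → ¬waiting U waiting]: {Red, Off, Yellow, Green, Flashing}.
States satisfying EX waiting ∧ A[red → ¬waiting U waiting]: {Red, Off, Yellow, Green, Flashing}.
Red ∈ Sat(EX waiting ∧ A[red → ¬waiting U waiting]).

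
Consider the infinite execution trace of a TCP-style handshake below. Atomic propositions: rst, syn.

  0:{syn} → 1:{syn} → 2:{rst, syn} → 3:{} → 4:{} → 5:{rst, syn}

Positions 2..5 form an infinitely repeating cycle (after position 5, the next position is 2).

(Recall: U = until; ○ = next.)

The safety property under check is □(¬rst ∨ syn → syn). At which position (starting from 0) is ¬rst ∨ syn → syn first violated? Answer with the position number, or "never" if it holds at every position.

Check ¬rst ∨ syn → syn at each position in order: 0 ✓, 1 ✓, 2 ✓.
At position 3 the labels are {}, so ¬rst ∨ syn → syn is false there. This is the first violation.

3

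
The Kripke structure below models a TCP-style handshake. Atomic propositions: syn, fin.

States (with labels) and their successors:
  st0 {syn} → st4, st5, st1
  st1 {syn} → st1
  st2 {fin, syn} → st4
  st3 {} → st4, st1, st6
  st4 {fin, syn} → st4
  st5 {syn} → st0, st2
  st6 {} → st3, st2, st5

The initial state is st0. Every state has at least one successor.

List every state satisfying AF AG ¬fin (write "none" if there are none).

States satisfying AG ¬fin: {st1}.
States satisfying AF AG ¬fin: {st1}.

{st1}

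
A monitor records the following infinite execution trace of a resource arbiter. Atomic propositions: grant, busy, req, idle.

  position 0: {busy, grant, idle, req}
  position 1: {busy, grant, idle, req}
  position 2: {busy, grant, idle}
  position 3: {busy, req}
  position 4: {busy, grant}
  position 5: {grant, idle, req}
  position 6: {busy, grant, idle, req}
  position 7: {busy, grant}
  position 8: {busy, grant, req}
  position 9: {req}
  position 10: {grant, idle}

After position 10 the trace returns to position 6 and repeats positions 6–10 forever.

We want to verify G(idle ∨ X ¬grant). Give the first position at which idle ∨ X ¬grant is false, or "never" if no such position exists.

Check idle ∨ X ¬grant at each position in order: 0 ✓, 1 ✓, 2 ✓.
At position 3 the labels are {busy, req} and the next position 4 has {busy, grant}, so idle ∨ X ¬grant is false there. This is the first violation.

3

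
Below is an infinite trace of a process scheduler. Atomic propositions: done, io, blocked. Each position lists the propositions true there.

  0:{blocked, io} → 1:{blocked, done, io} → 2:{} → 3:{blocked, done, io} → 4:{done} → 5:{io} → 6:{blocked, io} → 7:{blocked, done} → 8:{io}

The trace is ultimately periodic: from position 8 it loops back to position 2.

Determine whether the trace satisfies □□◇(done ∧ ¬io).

□◇(done ∧ ¬io) holds at every position 0..8, and those are all positions ever visited, so □□◇(done ∧ ¬io) holds.

Yes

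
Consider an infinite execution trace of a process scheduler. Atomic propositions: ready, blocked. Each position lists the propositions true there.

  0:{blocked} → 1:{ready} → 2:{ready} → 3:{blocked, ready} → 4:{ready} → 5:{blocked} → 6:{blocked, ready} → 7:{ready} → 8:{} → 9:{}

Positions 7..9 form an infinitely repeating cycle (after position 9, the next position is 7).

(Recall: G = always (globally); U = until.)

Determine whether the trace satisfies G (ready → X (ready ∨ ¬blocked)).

ready → X (ready ∨ ¬blocked) must hold at every position from 0 onward. It fails at position 4, so G (ready → X (ready ∨ ¬blocked)) is false.
Positions where ready holds: 1, 2, 3, 4, 6, 7.
Check X (ready ∨ ¬blocked) at each: 1→ok, 2→ok, 3→ok, 4→fails, 6→ok, 7→ok.

Does not hold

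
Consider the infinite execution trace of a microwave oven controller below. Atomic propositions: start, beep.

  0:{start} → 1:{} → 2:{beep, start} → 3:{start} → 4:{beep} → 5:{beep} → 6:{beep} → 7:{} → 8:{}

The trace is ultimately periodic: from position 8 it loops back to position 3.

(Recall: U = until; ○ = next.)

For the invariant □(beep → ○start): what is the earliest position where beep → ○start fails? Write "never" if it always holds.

Check beep → ○start at each position in order: 0 ✓, 1 ✓, 2 ✓, 3 ✓.
At position 4 the labels are {beep} and the next position 5 has {beep}, so beep → ○start is false there. This is the first violation.

4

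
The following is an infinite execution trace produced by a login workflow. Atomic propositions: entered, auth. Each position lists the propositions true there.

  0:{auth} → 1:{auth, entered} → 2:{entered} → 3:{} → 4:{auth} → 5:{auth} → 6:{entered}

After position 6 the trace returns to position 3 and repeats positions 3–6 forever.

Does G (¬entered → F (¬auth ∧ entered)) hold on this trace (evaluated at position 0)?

¬entered → F (¬auth ∧ entered) holds at every position 0..6, and those are all positions ever visited, so G (¬entered → F (¬auth ∧ entered)) holds.
Positions where ¬entered holds: 0, 3, 4, 5.
Check F (¬auth ∧ entered) at each: 0→ok, 3→ok, 4→ok, 5→ok.

Yes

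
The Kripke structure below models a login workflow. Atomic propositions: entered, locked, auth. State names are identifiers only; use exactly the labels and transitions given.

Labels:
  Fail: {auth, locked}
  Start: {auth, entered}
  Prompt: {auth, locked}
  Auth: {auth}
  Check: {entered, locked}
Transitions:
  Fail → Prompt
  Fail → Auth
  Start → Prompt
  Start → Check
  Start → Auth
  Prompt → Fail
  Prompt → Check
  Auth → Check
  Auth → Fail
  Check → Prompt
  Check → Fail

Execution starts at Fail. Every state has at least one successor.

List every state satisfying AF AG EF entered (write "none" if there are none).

{Fail, Start, Prompt, Auth, Check}

States satisfying AG EF entered: {Fail, Start, Prompt, Auth, Check}.
States satisfying AF AG EF entered: {Fail, Start, Prompt, Auth, Check}.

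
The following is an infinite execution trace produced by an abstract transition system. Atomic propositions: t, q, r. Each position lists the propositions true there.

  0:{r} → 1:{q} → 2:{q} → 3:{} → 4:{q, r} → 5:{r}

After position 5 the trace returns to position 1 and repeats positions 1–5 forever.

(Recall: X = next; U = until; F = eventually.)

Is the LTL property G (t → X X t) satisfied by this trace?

Satisfied

t → X X t holds at every position 0..5, and those are all positions ever visited, so G (t → X X t) holds.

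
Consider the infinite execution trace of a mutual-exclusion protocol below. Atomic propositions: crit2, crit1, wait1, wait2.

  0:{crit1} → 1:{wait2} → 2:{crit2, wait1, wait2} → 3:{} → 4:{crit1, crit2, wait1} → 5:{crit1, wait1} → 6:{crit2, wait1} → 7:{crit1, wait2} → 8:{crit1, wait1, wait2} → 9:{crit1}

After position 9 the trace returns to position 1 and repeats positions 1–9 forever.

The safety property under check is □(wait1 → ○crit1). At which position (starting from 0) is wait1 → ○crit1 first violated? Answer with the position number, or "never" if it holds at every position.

2

Check wait1 → ○crit1 at each position in order: 0 ✓, 1 ✓.
At position 2 the labels are {crit2, wait1, wait2} and the next position 3 has {}, so wait1 → ○crit1 is false there. This is the first violation.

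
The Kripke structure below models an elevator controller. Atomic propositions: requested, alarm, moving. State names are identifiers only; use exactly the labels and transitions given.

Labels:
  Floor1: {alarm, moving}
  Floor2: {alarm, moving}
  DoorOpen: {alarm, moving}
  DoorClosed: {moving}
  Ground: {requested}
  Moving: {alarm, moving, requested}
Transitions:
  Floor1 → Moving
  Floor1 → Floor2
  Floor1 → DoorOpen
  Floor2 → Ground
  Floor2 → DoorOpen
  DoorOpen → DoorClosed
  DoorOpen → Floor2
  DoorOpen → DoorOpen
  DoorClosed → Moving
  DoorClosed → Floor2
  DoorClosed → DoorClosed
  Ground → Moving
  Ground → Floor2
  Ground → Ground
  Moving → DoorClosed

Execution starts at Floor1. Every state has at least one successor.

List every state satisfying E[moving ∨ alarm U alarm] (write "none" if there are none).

States satisfying moving ∨ alarm: {Floor1, Floor2, DoorOpen, DoorClosed, Moving}.
States satisfying alarm: {Floor1, Floor2, DoorOpen, Moving}.
States satisfying E[moving ∨ alarm U alarm]: {Floor1, Floor2, DoorOpen, DoorClosed, Moving}.

{Floor1, Floor2, DoorOpen, DoorClosed, Moving}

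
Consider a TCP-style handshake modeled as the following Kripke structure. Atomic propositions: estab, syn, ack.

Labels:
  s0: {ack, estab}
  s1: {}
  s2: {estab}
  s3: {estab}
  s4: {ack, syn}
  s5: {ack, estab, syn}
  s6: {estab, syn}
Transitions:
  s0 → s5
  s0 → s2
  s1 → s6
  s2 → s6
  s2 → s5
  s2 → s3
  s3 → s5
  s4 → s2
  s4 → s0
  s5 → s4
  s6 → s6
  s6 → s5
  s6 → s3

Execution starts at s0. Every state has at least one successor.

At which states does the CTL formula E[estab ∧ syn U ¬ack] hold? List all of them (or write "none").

States satisfying estab ∧ syn: {s5, s6}.
States satisfying ¬ack: {s1, s2, s3, s6}.
States satisfying E[estab ∧ syn U ¬ack]: {s1, s2, s3, s6}.

{s1, s2, s3, s6}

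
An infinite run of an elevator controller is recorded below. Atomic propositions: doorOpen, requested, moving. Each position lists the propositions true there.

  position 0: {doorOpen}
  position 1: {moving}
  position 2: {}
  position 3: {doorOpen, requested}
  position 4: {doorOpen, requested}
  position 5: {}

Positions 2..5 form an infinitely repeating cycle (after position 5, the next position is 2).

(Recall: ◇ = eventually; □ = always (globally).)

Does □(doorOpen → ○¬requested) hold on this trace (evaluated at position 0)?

No

doorOpen → ○¬requested must hold at every position from 0 onward. It fails at position 3, so □(doorOpen → ○¬requested) is false.
Positions where doorOpen holds: 0, 3, 4.
Check ○¬requested at each: 0→ok, 3→fails, 4→ok.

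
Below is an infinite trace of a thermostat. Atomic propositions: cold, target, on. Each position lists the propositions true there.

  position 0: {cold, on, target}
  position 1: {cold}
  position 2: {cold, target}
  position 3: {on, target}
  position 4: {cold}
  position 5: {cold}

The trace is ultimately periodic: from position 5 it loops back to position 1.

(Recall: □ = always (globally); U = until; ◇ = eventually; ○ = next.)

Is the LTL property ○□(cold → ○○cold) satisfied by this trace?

The position after 0 is 1; □(cold → ○○cold) is false there.

No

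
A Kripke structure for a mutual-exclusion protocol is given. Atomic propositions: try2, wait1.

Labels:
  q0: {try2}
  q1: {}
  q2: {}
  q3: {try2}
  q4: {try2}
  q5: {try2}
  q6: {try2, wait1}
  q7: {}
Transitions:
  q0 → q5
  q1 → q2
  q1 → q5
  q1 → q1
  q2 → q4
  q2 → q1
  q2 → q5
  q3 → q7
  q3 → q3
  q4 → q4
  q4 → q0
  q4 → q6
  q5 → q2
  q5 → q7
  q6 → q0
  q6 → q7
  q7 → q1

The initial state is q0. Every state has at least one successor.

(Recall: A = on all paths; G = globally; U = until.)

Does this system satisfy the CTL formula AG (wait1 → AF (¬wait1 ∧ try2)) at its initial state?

States satisfying wait1 → AF (¬wait1 ∧ try2): {q0, q1, q2, q3, q4, q5, q7}.
States satisfying AG (wait1 → AF (¬wait1 ∧ try2)): ∅.
q6 is reachable from q0 and violates wait1 → AF (¬wait1 ∧ try2), so AG fails at q0.
q0 ∉ Sat(AG (wait1 → AF (¬wait1 ∧ try2))).

No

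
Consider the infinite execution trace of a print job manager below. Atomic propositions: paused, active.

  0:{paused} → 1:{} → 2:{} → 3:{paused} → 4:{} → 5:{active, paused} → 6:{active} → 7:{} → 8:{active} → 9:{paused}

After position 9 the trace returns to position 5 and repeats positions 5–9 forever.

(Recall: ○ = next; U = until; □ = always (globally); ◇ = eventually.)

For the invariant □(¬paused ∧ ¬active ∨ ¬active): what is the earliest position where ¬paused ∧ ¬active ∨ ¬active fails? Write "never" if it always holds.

Check ¬paused ∧ ¬active ∨ ¬active at each position in order: 0 ✓, 1 ✓, 2 ✓, 3 ✓, 4 ✓.
At position 5 the labels are {active, paused}, so ¬paused ∧ ¬active ∨ ¬active is false there. This is the first violation.

5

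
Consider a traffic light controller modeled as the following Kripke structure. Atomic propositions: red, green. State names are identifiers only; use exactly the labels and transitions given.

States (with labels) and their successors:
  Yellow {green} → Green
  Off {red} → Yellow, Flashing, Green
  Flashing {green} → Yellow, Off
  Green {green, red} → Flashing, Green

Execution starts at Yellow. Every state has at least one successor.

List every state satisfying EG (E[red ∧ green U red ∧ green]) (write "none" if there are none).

States satisfying E[red ∧ green U red ∧ green]: {Green}.
States satisfying EG (E[red ∧ green U red ∧ green]): {Green}.

{Green}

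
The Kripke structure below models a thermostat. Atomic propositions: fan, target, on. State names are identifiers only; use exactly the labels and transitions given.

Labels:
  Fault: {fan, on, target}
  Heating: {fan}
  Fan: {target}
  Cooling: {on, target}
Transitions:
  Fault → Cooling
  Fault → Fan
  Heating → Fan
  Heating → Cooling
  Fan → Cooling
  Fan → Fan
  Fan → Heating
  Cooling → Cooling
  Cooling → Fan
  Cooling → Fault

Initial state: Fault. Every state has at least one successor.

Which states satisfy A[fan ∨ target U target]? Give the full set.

States satisfying fan ∨ target: {Fault, Heating, Fan, Cooling}.
States satisfying target: {Fault, Fan, Cooling}.
States satisfying A[fan ∨ target U target]: {Fault, Heating, Fan, Cooling}.

{Fault, Heating, Fan, Cooling}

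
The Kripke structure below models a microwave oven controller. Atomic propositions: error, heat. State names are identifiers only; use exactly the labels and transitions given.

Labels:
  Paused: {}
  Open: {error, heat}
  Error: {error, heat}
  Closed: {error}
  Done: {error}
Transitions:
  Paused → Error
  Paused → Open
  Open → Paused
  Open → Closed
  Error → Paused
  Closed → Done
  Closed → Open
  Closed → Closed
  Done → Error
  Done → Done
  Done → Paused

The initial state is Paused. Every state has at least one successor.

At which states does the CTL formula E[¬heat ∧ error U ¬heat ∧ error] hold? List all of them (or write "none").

{Closed, Done}

States satisfying ¬heat ∧ error: {Closed, Done}.
States satisfying E[¬heat ∧ error U ¬heat ∧ error]: {Closed, Done}.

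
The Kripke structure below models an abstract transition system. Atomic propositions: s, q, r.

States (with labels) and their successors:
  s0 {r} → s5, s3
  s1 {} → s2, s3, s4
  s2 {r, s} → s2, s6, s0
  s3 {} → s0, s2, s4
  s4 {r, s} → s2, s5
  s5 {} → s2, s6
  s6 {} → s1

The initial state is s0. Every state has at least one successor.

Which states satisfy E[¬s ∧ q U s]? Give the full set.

States satisfying ¬s ∧ q: ∅.
States satisfying s: {s2, s4}.
States satisfying E[¬s ∧ q U s]: {s2, s4}.

{s2, s4}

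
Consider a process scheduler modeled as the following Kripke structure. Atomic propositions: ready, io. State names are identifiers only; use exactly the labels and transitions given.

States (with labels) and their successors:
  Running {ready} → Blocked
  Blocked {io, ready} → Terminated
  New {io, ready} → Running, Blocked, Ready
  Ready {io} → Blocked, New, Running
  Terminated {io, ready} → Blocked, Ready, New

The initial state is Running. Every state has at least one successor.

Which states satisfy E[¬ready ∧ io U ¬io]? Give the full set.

{Running, Ready}

States satisfying ¬ready ∧ io: {Ready}.
States satisfying ¬io: {Running}.
States satisfying E[¬ready ∧ io U ¬io]: {Running, Ready}.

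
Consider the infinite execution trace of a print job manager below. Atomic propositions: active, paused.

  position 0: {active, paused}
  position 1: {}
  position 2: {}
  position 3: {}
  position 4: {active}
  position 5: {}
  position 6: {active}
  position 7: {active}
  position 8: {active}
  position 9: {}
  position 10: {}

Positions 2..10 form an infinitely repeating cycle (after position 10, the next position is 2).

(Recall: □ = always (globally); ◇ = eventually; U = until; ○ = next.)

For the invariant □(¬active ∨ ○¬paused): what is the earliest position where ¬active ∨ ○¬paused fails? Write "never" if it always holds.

never

¬active ∨ ○¬paused holds at every position 0..10, and those are all the positions the trace ever visits, so the invariant □(¬active ∨ ○¬paused) is never violated.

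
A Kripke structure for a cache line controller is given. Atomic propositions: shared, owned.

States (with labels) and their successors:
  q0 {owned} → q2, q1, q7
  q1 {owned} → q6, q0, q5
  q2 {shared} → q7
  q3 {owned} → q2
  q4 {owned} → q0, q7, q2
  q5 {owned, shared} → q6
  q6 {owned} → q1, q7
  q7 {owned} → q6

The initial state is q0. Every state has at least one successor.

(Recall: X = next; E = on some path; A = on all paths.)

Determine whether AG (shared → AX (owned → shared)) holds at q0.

Violated

States satisfying shared → AX (owned → shared): {q0, q1, q3, q4, q6, q7}.
States satisfying AG (shared → AX (owned → shared)): ∅.
q2 is reachable from q0 and violates shared → AX (owned → shared), so AG fails at q0.
q0 ∉ Sat(AG (shared → AX (owned → shared))).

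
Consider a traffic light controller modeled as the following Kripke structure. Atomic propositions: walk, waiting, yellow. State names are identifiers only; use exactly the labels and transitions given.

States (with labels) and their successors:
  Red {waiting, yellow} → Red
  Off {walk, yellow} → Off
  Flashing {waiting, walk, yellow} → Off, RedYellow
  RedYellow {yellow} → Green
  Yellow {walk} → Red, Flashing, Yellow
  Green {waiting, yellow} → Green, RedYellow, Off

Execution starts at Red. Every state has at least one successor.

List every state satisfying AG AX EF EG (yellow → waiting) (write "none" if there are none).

States satisfying AX EF EG (yellow → waiting): {Red, RedYellow, Yellow}.
States satisfying AG AX EF EG (yellow → waiting): {Red}.

{Red}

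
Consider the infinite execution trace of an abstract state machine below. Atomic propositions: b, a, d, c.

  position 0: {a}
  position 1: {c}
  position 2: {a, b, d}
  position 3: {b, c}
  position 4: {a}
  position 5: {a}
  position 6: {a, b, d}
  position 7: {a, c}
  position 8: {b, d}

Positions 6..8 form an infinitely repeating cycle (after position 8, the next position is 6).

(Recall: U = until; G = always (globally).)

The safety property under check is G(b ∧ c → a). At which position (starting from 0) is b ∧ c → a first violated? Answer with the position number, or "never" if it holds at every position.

Check b ∧ c → a at each position in order: 0 ✓, 1 ✓, 2 ✓.
At position 3 the labels are {b, c}, so b ∧ c → a is false there. This is the first violation.

3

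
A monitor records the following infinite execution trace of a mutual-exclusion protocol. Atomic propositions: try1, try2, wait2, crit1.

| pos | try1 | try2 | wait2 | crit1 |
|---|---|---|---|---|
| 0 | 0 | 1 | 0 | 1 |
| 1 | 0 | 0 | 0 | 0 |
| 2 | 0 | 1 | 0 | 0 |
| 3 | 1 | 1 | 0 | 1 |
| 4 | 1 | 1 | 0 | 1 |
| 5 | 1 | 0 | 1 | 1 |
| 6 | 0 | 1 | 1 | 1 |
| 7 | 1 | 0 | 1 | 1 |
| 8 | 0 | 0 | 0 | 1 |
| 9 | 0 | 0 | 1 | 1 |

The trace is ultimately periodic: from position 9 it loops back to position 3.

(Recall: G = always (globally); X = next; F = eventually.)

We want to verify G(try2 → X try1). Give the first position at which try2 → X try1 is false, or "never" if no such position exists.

0

At position 0 the labels are {crit1, try2} and the next position 1 has {}, so try2 → X try1 is false there. This is the first violation.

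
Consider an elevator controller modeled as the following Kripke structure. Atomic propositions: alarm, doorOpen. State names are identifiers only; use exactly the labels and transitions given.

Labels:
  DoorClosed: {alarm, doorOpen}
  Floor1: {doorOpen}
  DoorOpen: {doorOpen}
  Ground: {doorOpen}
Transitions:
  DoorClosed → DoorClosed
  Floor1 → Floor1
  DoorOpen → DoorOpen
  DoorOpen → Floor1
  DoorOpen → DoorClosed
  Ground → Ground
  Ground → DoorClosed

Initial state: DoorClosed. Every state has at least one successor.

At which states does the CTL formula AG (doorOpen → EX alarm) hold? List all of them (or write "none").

{DoorClosed, Ground}

States satisfying doorOpen → EX alarm: {DoorClosed, DoorOpen, Ground}.
States satisfying AG (doorOpen → EX alarm): {DoorClosed, Ground}.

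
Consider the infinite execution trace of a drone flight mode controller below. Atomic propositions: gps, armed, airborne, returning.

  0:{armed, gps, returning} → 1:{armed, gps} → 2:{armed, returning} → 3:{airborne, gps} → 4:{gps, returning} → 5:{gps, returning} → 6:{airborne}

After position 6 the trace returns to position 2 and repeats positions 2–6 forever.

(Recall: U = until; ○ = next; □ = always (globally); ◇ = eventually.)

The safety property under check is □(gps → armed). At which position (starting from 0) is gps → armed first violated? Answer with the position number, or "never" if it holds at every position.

Check gps → armed at each position in order: 0 ✓, 1 ✓, 2 ✓.
At position 3 the labels are {airborne, gps}, so gps → armed is false there. This is the first violation.

3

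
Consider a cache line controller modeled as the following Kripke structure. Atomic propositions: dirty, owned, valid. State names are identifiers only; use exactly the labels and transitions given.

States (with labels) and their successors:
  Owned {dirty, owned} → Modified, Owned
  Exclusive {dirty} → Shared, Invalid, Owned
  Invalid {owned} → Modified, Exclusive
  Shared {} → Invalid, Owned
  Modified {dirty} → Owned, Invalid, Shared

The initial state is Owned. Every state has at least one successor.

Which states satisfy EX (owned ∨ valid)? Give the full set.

{Owned, Exclusive, Shared, Modified}

States satisfying owned ∨ valid: {Owned, Invalid}.
States satisfying EX (owned ∨ valid): {Owned, Exclusive, Shared, Modified}.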